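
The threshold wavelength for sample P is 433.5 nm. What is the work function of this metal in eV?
2.86 eV

At the threshold wavelength, photon energy equals work function:
φ = hc/λ₀

Calculating:
φ = (6.626×10⁻³⁴ J·s)(3×10⁸ m/s) / (433.5×10⁻⁹ m)
φ = 2.86 eV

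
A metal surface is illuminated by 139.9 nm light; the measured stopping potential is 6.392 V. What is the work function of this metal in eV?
2.47 eV

The stopping potential gives the maximum kinetic energy: KE_max = eV_s = 6.392 eV

From Einstein's photoelectric equation: KE_max = hc/λ - φ
Rearranging: φ = hc/λ - KE_max

Calculate photon energy:
E_photon = hc/λ = (6.626×10⁻³⁴ J·s)(3×10⁸ m/s) / (139.9×10⁻⁹ m) = 8.8623 eV

Therefore:
φ = 8.8623 - 6.392 = 2.47 eV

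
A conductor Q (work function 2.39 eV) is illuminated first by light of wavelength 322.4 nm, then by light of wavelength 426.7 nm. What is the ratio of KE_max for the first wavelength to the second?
2.8230

Using Einstein's equation: KE_max = hc/λ - φ

For λ₁ = 322.4 nm:
E₁ = hc/λ₁ = 3.8457 eV
KE₁ = E₁ - φ = 3.8457 - 2.39 = 1.4557 eV

For λ₂ = 426.7 nm:
E₂ = hc/λ₂ = 2.9057 eV
KE₂ = E₂ - φ = 2.9057 - 2.39 = 0.5157 eV

Ratio: KE₁/KE₂ = 1.4557/0.5157 = 2.8230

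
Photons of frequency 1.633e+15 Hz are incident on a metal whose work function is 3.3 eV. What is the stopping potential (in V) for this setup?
3.4535 V

The stopping potential V_s satisfies: eV_s = KE_max

First, find KE_max using Einstein's equation:
E_photon = hf = (6.626×10⁻³⁴ J·s)(1.633e+15 Hz) = 6.7535 eV
KE_max = E_photon - φ = 6.7535 - 3.3 = 3.4535 eV

Since eV_s = KE_max:
V_s = KE_max/e = 3.4535 V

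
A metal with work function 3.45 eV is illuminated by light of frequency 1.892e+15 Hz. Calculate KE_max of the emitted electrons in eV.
4.3747 eV

Using Einstein's photoelectric equation: KE_max = hf - φ

First, calculate the photon energy:
E_photon = hf = (6.626×10⁻³⁴ J·s)(1.892e+15 Hz)
E_photon = 7.8247 eV

Then, the maximum kinetic energy:
KE_max = E_photon - φ = 7.8247 eV - 3.45 eV = 4.3747 eV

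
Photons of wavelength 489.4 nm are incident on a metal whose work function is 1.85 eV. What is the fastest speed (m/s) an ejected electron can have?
4.9030e+05 m/s

First, find the maximum kinetic energy:
E_photon = hc/λ = 2.5334 eV
KE_max = E_photon - φ = 2.5334 - 1.85 = 0.6834 eV

Convert to Joules: KE_max = 0.6834 × 1.602×10⁻¹⁹ J = 1.0949e-19 J

Then use KE = ½mv² to find velocity:
v = √(2·KE/m) = √(2 × 1.0949e-19 J / 9.109e-31 kg)
v = 4.9030e+05 m/s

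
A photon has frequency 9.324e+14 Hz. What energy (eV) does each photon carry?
3.8561 eV

Using E = hf:

E = hf = (6.626×10⁻³⁴ J·s)(9.324e+14 Hz)
E = 3.8561 eV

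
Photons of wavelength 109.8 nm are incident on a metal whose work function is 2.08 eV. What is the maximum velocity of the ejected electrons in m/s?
1.8001e+06 m/s

First, find the maximum kinetic energy:
E_photon = hc/λ = 11.2918 eV
KE_max = E_photon - φ = 11.2918 - 2.08 = 9.2118 eV

Convert to Joules: KE_max = 9.2118 × 1.602×10⁻¹⁹ J = 1.4759e-18 J

Then use KE = ½mv² to find velocity:
v = √(2·KE/m) = √(2 × 1.4759e-18 J / 9.109e-31 kg)
v = 1.8001e+06 m/s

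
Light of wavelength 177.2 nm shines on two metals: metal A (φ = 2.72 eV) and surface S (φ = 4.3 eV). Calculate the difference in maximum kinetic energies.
1.5800 eV

Using KE_max = hc/λ - φ for each metal:

Photon energy: E = hc/λ = 6.9969 eV

For metal A (φ₁ = 2.72 eV):
KE₁ = E - φ₁ = 6.9969 - 2.72 = 4.2769 eV

For surface S (φ₂ = 4.3 eV):
KE₂ = E - φ₂ = 6.9969 - 4.3 = 2.6969 eV

Difference:
ΔKE = KE₁ - KE₂ = 4.2769 - 2.6969 = 1.5800 eV

Note: The difference equals the difference in work functions: 4.3 - 2.72 = 1.58 eV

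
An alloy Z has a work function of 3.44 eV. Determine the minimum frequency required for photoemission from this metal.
8.3179e+14 Hz

The threshold frequency is when the photon energy equals the work function:
hf₀ = φ

Solving for f₀:
f₀ = φ/h = (3.44 eV × 1.602×10⁻¹⁹ J/eV) / (6.626×10⁻³⁴ J·s)
f₀ = 8.3179e+14 Hz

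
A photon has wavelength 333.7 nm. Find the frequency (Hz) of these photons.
8.9839e+14 Hz

Using the wave equation: c = fλ

Solving for frequency:
f = c/λ = (3×10⁸ m/s) / (333.7×10⁻⁹ m)
f = 8.9839e+14 Hz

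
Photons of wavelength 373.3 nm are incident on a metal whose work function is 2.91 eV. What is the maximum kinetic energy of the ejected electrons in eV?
0.4113 eV

Using Einstein's photoelectric equation: KE_max = hf - φ = hc/λ - φ

First, calculate the photon energy:
E_photon = hc/λ = (6.626×10⁻³⁴ J·s)(3×10⁸ m/s) / (373.3×10⁻⁹ m)
E_photon = 3.3213 eV

Then, the maximum kinetic energy:
KE_max = E_photon - φ = 3.3213 eV - 2.91 eV = 0.4113 eV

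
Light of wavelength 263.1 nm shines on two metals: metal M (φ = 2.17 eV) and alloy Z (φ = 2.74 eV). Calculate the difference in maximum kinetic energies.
0.5700 eV

Using KE_max = hc/λ - φ for each metal:

Photon energy: E = hc/λ = 4.7124 eV

For metal M (φ₁ = 2.17 eV):
KE₁ = E - φ₁ = 4.7124 - 2.17 = 2.5424 eV

For alloy Z (φ₂ = 2.74 eV):
KE₂ = E - φ₂ = 4.7124 - 2.74 = 1.9724 eV

Difference:
ΔKE = KE₁ - KE₂ = 2.5424 - 1.9724 = 0.5700 eV

Note: The difference equals the difference in work functions: 2.74 - 2.17 = 0.57 eV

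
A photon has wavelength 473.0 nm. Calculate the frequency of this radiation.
6.3381e+14 Hz

Using the wave equation: c = fλ

Solving for frequency:
f = c/λ = (3×10⁸ m/s) / (473.0×10⁻⁹ m)
f = 6.3381e+14 Hz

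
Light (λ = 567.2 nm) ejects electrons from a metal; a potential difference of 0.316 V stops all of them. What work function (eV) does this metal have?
1.87 eV

The stopping potential gives the maximum kinetic energy: KE_max = eV_s = 0.316 eV

From Einstein's photoelectric equation: KE_max = hc/λ - φ
Rearranging: φ = hc/λ - KE_max

Calculate photon energy:
E_photon = hc/λ = (6.626×10⁻³⁴ J·s)(3×10⁸ m/s) / (567.2×10⁻⁹ m) = 2.1859 eV

Therefore:
φ = 2.1859 - 0.316 = 1.87 eV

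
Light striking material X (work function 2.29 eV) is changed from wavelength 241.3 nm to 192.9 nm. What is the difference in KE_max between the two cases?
1.2892 eV

Using Einstein's equation: KE_max = hc/λ - φ

For λ₁ = 241.3 nm:
KE₁ = hc/λ₁ - φ = 5.1382 - 2.29 = 2.8482 eV

For λ₂ = 192.9 nm:
KE₂ = hc/λ₂ - φ = 6.4274 - 2.29 = 4.1374 eV

Change in KE:
ΔKE = KE₂ - KE₁ = 4.1374 - 2.8482 = 1.2892 eV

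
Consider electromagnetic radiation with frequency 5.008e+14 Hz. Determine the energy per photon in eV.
2.0711 eV

Using E = hf:

E = hf = (6.626×10⁻³⁴ J·s)(5.008e+14 Hz)
E = 2.0711 eV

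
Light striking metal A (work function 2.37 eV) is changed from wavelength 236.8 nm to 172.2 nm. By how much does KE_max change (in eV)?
1.9642 eV

Using Einstein's equation: KE_max = hc/λ - φ

For λ₁ = 236.8 nm:
KE₁ = hc/λ₁ - φ = 5.2358 - 2.37 = 2.8658 eV

For λ₂ = 172.2 nm:
KE₂ = hc/λ₂ - φ = 7.2000 - 2.37 = 4.8300 eV

Change in KE:
ΔKE = KE₂ - KE₁ = 4.8300 - 2.8658 = 1.9642 eV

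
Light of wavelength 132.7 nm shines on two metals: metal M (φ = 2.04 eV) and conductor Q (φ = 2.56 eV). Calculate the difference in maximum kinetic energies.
0.5200 eV

Using KE_max = hc/λ - φ for each metal:

Photon energy: E = hc/λ = 9.3432 eV

For metal M (φ₁ = 2.04 eV):
KE₁ = E - φ₁ = 9.3432 - 2.04 = 7.3032 eV

For conductor Q (φ₂ = 2.56 eV):
KE₂ = E - φ₂ = 9.3432 - 2.56 = 6.7832 eV

Difference:
ΔKE = KE₁ - KE₂ = 7.3032 - 6.7832 = 0.5200 eV

Note: The difference equals the difference in work functions: 2.56 - 2.04 = 0.52 eV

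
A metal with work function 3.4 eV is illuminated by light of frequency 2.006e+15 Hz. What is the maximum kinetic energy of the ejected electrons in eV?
4.8961 eV

Using Einstein's photoelectric equation: KE_max = hf - φ

First, calculate the photon energy:
E_photon = hf = (6.626×10⁻³⁴ J·s)(2.006e+15 Hz)
E_photon = 8.2961 eV

Then, the maximum kinetic energy:
KE_max = E_photon - φ = 8.2961 eV - 3.4 eV = 4.8961 eV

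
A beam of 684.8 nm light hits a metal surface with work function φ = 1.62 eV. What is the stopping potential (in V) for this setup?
0.1905 V

The stopping potential V_s satisfies: eV_s = KE_max

First, find KE_max using Einstein's equation:
E_photon = hc/λ = 1.8105 eV
KE_max = E_photon - φ = 1.8105 - 1.62 = 0.1905 eV

Since eV_s = KE_max:
V_s = KE_max/e = 0.1905 V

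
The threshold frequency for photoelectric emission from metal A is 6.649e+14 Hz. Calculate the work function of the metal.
2.75 eV

At the threshold frequency, photon energy equals work function:
φ = hf₀

Calculating:
φ = (6.626×10⁻³⁴ J·s)(6.649e+14 Hz)
φ = 2.75 eV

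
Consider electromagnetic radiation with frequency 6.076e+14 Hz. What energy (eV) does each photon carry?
2.5128 eV

Using E = hf:

E = hf = (6.626×10⁻³⁴ J·s)(6.076e+14 Hz)
E = 2.5128 eV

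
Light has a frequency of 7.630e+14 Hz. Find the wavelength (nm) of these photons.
392.91 nm

Using the wave equation: c = fλ

Solving for wavelength:
λ = c/f = (3×10⁸ m/s) / (7.630e+14 Hz)
λ = 392.91 nm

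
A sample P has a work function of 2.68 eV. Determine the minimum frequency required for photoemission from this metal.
6.4802e+14 Hz

The threshold frequency is when the photon energy equals the work function:
hf₀ = φ

Solving for f₀:
f₀ = φ/h = (2.68 eV × 1.602×10⁻¹⁹ J/eV) / (6.626×10⁻³⁴ J·s)
f₀ = 6.4802e+14 Hz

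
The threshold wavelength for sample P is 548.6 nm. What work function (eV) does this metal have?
2.26 eV

At the threshold wavelength, photon energy equals work function:
φ = hc/λ₀

Calculating:
φ = (6.626×10⁻³⁴ J·s)(3×10⁸ m/s) / (548.6×10⁻⁹ m)
φ = 2.26 eV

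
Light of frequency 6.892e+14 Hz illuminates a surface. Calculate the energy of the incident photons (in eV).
2.8503 eV

Using E = hf:

E = hf = (6.626×10⁻³⁴ J·s)(6.892e+14 Hz)
E = 2.8503 eV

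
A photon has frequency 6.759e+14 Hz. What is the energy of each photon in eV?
2.7953 eV

Using E = hf:

E = hf = (6.626×10⁻³⁴ J·s)(6.759e+14 Hz)
E = 2.7953 eV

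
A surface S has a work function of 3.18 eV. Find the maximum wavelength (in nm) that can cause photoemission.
389.89 nm

The threshold wavelength is when the photon energy equals the work function:
hc/λ₀ = φ

Solving for λ₀:
λ₀ = hc/φ = (6.626×10⁻³⁴ J·s)(3×10⁸ m/s) / (3.18 eV × 1.602×10⁻¹⁹ J/eV)
λ₀ = 389.89 nm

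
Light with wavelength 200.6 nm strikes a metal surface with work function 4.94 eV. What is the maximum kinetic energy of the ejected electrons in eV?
1.2407 eV

Using Einstein's photoelectric equation: KE_max = hf - φ = hc/λ - φ

First, calculate the photon energy:
E_photon = hc/λ = (6.626×10⁻³⁴ J·s)(3×10⁸ m/s) / (200.6×10⁻⁹ m)
E_photon = 6.1807 eV

Then, the maximum kinetic energy:
KE_max = E_photon - φ = 6.1807 eV - 4.94 eV = 1.2407 eV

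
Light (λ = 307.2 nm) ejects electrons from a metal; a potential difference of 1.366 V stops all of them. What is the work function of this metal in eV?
2.67 eV

The stopping potential gives the maximum kinetic energy: KE_max = eV_s = 1.366 eV

From Einstein's photoelectric equation: KE_max = hc/λ - φ
Rearranging: φ = hc/λ - KE_max

Calculate photon energy:
E_photon = hc/λ = (6.626×10⁻³⁴ J·s)(3×10⁸ m/s) / (307.2×10⁻⁹ m) = 4.0359 eV

Therefore:
φ = 4.0359 - 1.366 = 2.67 eV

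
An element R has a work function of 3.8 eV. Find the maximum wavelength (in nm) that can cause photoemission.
326.27 nm

The threshold wavelength is when the photon energy equals the work function:
hc/λ₀ = φ

Solving for λ₀:
λ₀ = hc/φ = (6.626×10⁻³⁴ J·s)(3×10⁸ m/s) / (3.8 eV × 1.602×10⁻¹⁹ J/eV)
λ₀ = 326.27 nm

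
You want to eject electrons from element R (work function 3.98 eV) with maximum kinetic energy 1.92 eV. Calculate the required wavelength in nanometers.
210.14 nm

From Einstein's equation: KE_max = hc/λ - φ

Rearranging for λ:
hc/λ = KE_max + φ
λ = hc/(KE_max + φ)

Required photon energy:
E_photon = KE_max + φ = 1.92 + 3.98 = 5.90 eV

Required wavelength:
λ = hc/E_photon = (6.626×10⁻³⁴)(3×10⁸) / (5.90 × 1.602×10⁻¹⁹)
λ = 210.14 nm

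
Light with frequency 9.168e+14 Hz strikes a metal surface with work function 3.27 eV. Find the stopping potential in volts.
0.5216 V

The stopping potential V_s satisfies: eV_s = KE_max

First, find KE_max using Einstein's equation:
E_photon = hf = (6.626×10⁻³⁴ J·s)(9.168e+14 Hz) = 3.7916 eV
KE_max = E_photon - φ = 3.7916 - 3.27 = 0.5216 eV

Since eV_s = KE_max:
V_s = KE_max/e = 0.5216 V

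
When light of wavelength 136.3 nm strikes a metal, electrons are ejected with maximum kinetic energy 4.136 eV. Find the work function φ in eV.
4.96 eV

From Einstein's photoelectric equation: KE_max = hf - φ = hc/λ - φ

Rearranging for φ:
φ = hc/λ - KE_max

Calculate photon energy:
E_photon = hc/λ = 9.0964 eV

Therefore:
φ = 9.0964 - 4.136 = 4.96 eV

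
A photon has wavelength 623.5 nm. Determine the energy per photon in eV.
1.9885 eV

Using E = hf = hc/λ:

E = hc/λ = (6.626×10⁻³⁴ J·s)(3×10⁸ m/s) / (623.5×10⁻⁹ m)
E = 1.9885 eV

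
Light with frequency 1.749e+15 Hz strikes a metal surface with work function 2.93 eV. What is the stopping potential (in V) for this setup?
4.3033 V

The stopping potential V_s satisfies: eV_s = KE_max

First, find KE_max using Einstein's equation:
E_photon = hf = (6.626×10⁻³⁴ J·s)(1.749e+15 Hz) = 7.2333 eV
KE_max = E_photon - φ = 7.2333 - 2.93 = 4.3033 eV

Since eV_s = KE_max:
V_s = KE_max/e = 4.3033 V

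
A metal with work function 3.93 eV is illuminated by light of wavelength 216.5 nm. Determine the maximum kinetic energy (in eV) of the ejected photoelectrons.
1.7968 eV

Using Einstein's photoelectric equation: KE_max = hf - φ = hc/λ - φ

First, calculate the photon energy:
E_photon = hc/λ = (6.626×10⁻³⁴ J·s)(3×10⁸ m/s) / (216.5×10⁻⁹ m)
E_photon = 5.7268 eV

Then, the maximum kinetic energy:
KE_max = E_photon - φ = 5.7268 eV - 3.93 eV = 1.7968 eV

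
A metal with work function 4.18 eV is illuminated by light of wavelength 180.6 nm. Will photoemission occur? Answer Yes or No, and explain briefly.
Yes

For photoemission, the photon energy must exceed the work function.

Photon energy: E = hc/λ = 6.8651 eV
Work function: φ = 4.18 eV

Since E_photon (6.8651 eV) > φ (4.18 eV), photoemission WILL occur.
The threshold wavelength is λ₀ = hc/φ = 296.6 nm.
Since 180.6 nm < 296.6 nm, the light has sufficient energy.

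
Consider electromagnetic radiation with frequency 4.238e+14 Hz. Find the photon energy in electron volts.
1.7527 eV

Using E = hf:

E = hf = (6.626×10⁻³⁴ J·s)(4.238e+14 Hz)
E = 1.7527 eV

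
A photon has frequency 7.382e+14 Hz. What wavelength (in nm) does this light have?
406.11 nm

Using the wave equation: c = fλ

Solving for wavelength:
λ = c/f = (3×10⁸ m/s) / (7.382e+14 Hz)
λ = 406.11 nm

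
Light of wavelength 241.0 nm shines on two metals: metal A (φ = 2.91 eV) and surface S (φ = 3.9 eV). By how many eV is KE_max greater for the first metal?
0.9900 eV

Using KE_max = hc/λ - φ for each metal:

Photon energy: E = hc/λ = 5.1446 eV

For metal A (φ₁ = 2.91 eV):
KE₁ = E - φ₁ = 5.1446 - 2.91 = 2.2346 eV

For surface S (φ₂ = 3.9 eV):
KE₂ = E - φ₂ = 5.1446 - 3.9 = 1.2446 eV

Difference:
ΔKE = KE₁ - KE₂ = 2.2346 - 1.2446 = 0.9900 eV

Note: The difference equals the difference in work functions: 3.9 - 2.91 = 0.99 eV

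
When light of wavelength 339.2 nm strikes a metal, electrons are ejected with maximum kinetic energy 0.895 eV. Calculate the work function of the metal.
2.76 eV

From Einstein's photoelectric equation: KE_max = hf - φ = hc/λ - φ

Rearranging for φ:
φ = hc/λ - KE_max

Calculate photon energy:
E_photon = hc/λ = 3.6552 eV

Therefore:
φ = 3.6552 - 0.895 = 2.76 eV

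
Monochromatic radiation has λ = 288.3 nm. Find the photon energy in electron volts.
4.3005 eV

Using E = hf = hc/λ:

E = hc/λ = (6.626×10⁻³⁴ J·s)(3×10⁸ m/s) / (288.3×10⁻⁹ m)
E = 4.3005 eV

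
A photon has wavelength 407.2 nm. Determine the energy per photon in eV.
3.0448 eV

Using E = hf = hc/λ:

E = hc/λ = (6.626×10⁻³⁴ J·s)(3×10⁸ m/s) / (407.2×10⁻⁹ m)
E = 3.0448 eV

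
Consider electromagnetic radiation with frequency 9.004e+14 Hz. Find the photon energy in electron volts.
3.7238 eV

Using E = hf:

E = hf = (6.626×10⁻³⁴ J·s)(9.004e+14 Hz)
E = 3.7238 eV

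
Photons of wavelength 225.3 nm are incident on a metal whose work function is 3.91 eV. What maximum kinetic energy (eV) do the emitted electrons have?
1.5931 eV

Using Einstein's photoelectric equation: KE_max = hf - φ = hc/λ - φ

First, calculate the photon energy:
E_photon = hc/λ = (6.626×10⁻³⁴ J·s)(3×10⁸ m/s) / (225.3×10⁻⁹ m)
E_photon = 5.5031 eV

Then, the maximum kinetic energy:
KE_max = E_photon - φ = 5.5031 eV - 3.91 eV = 1.5931 eV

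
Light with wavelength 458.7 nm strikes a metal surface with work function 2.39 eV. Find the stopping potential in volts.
0.3129 V

The stopping potential V_s satisfies: eV_s = KE_max

First, find KE_max using Einstein's equation:
E_photon = hc/λ = 2.7029 eV
KE_max = E_photon - φ = 2.7029 - 2.39 = 0.3129 eV

Since eV_s = KE_max:
V_s = KE_max/e = 0.3129 V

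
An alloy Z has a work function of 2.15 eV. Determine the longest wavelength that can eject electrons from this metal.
576.67 nm

The threshold wavelength is when the photon energy equals the work function:
hc/λ₀ = φ

Solving for λ₀:
λ₀ = hc/φ = (6.626×10⁻³⁴ J·s)(3×10⁸ m/s) / (2.15 eV × 1.602×10⁻¹⁹ J/eV)
λ₀ = 576.67 nm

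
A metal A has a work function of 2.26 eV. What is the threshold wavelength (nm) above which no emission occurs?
548.60 nm

The threshold wavelength is when the photon energy equals the work function:
hc/λ₀ = φ

Solving for λ₀:
λ₀ = hc/φ = (6.626×10⁻³⁴ J·s)(3×10⁸ m/s) / (2.26 eV × 1.602×10⁻¹⁹ J/eV)
λ₀ = 548.60 nm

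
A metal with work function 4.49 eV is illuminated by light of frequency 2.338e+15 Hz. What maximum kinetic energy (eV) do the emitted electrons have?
5.1792 eV

Using Einstein's photoelectric equation: KE_max = hf - φ

First, calculate the photon energy:
E_photon = hf = (6.626×10⁻³⁴ J·s)(2.338e+15 Hz)
E_photon = 9.6692 eV

Then, the maximum kinetic energy:
KE_max = E_photon - φ = 9.6692 eV - 4.49 eV = 5.1792 eV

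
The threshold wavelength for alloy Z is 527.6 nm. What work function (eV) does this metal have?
2.35 eV

At the threshold wavelength, photon energy equals work function:
φ = hc/λ₀

Calculating:
φ = (6.626×10⁻³⁴ J·s)(3×10⁸ m/s) / (527.6×10⁻⁹ m)
φ = 2.35 eV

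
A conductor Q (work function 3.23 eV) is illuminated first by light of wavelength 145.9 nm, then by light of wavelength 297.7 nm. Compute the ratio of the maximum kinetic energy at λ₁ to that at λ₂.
5.6357

Using Einstein's equation: KE_max = hc/λ - φ

For λ₁ = 145.9 nm:
E₁ = hc/λ₁ = 8.4979 eV
KE₁ = E₁ - φ = 8.4979 - 3.23 = 5.2679 eV

For λ₂ = 297.7 nm:
E₂ = hc/λ₂ = 4.1647 eV
KE₂ = E₂ - φ = 4.1647 - 3.23 = 0.9347 eV

Ratio: KE₁/KE₂ = 5.2679/0.9347 = 5.6357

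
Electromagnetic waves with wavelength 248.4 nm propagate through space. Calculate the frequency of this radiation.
1.2069e+15 Hz

Using the wave equation: c = fλ

Solving for frequency:
f = c/λ = (3×10⁸ m/s) / (248.4×10⁻⁹ m)
f = 1.2069e+15 Hz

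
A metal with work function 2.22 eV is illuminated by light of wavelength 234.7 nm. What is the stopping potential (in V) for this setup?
3.0627 V

The stopping potential V_s satisfies: eV_s = KE_max

First, find KE_max using Einstein's equation:
E_photon = hc/λ = 5.2827 eV
KE_max = E_photon - φ = 5.2827 - 2.22 = 3.0627 eV

Since eV_s = KE_max:
V_s = KE_max/e = 3.0627 V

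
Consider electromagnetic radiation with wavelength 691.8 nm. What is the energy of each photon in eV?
1.7922 eV

Using E = hf = hc/λ:

E = hc/λ = (6.626×10⁻³⁴ J·s)(3×10⁸ m/s) / (691.8×10⁻⁹ m)
E = 1.7922 eV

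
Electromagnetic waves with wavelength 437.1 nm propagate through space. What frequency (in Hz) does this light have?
6.8587e+14 Hz

Using the wave equation: c = fλ

Solving for frequency:
f = c/λ = (3×10⁸ m/s) / (437.1×10⁻⁹ m)
f = 6.8587e+14 Hz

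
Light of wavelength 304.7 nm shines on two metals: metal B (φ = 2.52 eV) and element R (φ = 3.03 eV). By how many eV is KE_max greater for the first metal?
0.5100 eV

Using KE_max = hc/λ - φ for each metal:

Photon energy: E = hc/λ = 4.0691 eV

For metal B (φ₁ = 2.52 eV):
KE₁ = E - φ₁ = 4.0691 - 2.52 = 1.5491 eV

For element R (φ₂ = 3.03 eV):
KE₂ = E - φ₂ = 4.0691 - 3.03 = 1.0391 eV

Difference:
ΔKE = KE₁ - KE₂ = 1.5491 - 1.0391 = 0.5100 eV

Note: The difference equals the difference in work functions: 3.03 - 2.52 = 0.51 eV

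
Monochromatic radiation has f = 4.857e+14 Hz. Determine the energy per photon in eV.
2.0087 eV

Using E = hf:

E = hf = (6.626×10⁻³⁴ J·s)(4.857e+14 Hz)
E = 2.0087 eV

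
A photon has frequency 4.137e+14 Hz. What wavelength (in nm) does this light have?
724.66 nm

Using the wave equation: c = fλ

Solving for wavelength:
λ = c/f = (3×10⁸ m/s) / (4.137e+14 Hz)
λ = 724.66 nm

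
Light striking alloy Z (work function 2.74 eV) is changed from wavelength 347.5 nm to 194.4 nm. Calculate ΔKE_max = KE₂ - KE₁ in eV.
2.8099 eV

Using Einstein's equation: KE_max = hc/λ - φ

For λ₁ = 347.5 nm:
KE₁ = hc/λ₁ - φ = 3.5679 - 2.74 = 0.8279 eV

For λ₂ = 194.4 nm:
KE₂ = hc/λ₂ - φ = 6.3778 - 2.74 = 3.6378 eV

Change in KE:
ΔKE = KE₂ - KE₁ = 3.6378 - 0.8279 = 2.8099 eV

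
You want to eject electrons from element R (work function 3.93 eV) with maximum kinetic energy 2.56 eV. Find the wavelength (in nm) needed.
191.04 nm

From Einstein's equation: KE_max = hc/λ - φ

Rearranging for λ:
hc/λ = KE_max + φ
λ = hc/(KE_max + φ)

Required photon energy:
E_photon = KE_max + φ = 2.56 + 3.93 = 6.49 eV

Required wavelength:
λ = hc/E_photon = (6.626×10⁻³⁴)(3×10⁸) / (6.49 × 1.602×10⁻¹⁹)
λ = 191.04 nm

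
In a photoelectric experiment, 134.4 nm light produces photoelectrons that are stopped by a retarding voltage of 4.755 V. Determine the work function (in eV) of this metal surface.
4.47 eV

The stopping potential gives the maximum kinetic energy: KE_max = eV_s = 4.755 eV

From Einstein's photoelectric equation: KE_max = hc/λ - φ
Rearranging: φ = hc/λ - KE_max

Calculate photon energy:
E_photon = hc/λ = (6.626×10⁻³⁴ J·s)(3×10⁸ m/s) / (134.4×10⁻⁹ m) = 9.2250 eV

Therefore:
φ = 9.2250 - 4.755 = 4.47 eV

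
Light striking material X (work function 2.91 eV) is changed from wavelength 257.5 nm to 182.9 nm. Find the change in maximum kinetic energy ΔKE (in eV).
1.9639 eV

Using Einstein's equation: KE_max = hc/λ - φ

For λ₁ = 257.5 nm:
KE₁ = hc/λ₁ - φ = 4.8149 - 2.91 = 1.9049 eV

For λ₂ = 182.9 nm:
KE₂ = hc/λ₂ - φ = 6.7788 - 2.91 = 3.8688 eV

Change in KE:
ΔKE = KE₂ - KE₁ = 3.8688 - 1.9049 = 1.9639 eV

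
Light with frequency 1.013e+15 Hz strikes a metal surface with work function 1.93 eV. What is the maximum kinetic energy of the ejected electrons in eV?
2.2594 eV

Using Einstein's photoelectric equation: KE_max = hf - φ

First, calculate the photon energy:
E_photon = hf = (6.626×10⁻³⁴ J·s)(1.013e+15 Hz)
E_photon = 4.1894 eV

Then, the maximum kinetic energy:
KE_max = E_photon - φ = 4.1894 eV - 1.93 eV = 2.2594 eV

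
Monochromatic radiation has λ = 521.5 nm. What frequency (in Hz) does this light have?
5.7487e+14 Hz

Using the wave equation: c = fλ

Solving for frequency:
f = c/λ = (3×10⁸ m/s) / (521.5×10⁻⁹ m)
f = 5.7487e+14 Hz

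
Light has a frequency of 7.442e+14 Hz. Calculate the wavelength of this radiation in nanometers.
402.84 nm

Using the wave equation: c = fλ

Solving for wavelength:
λ = c/f = (3×10⁸ m/s) / (7.442e+14 Hz)
λ = 402.84 nm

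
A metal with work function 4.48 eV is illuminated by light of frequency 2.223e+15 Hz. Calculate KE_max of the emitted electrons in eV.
4.7136 eV

Using Einstein's photoelectric equation: KE_max = hf - φ

First, calculate the photon energy:
E_photon = hf = (6.626×10⁻³⁴ J·s)(2.223e+15 Hz)
E_photon = 9.1936 eV

Then, the maximum kinetic energy:
KE_max = E_photon - φ = 9.1936 eV - 4.48 eV = 4.7136 eV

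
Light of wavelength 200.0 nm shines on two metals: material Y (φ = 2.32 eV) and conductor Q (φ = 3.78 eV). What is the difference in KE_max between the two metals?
1.4600 eV

Using KE_max = hc/λ - φ for each metal:

Photon energy: E = hc/λ = 6.1992 eV

For material Y (φ₁ = 2.32 eV):
KE₁ = E - φ₁ = 6.1992 - 2.32 = 3.8792 eV

For conductor Q (φ₂ = 3.78 eV):
KE₂ = E - φ₂ = 6.1992 - 3.78 = 2.4192 eV

Difference:
ΔKE = KE₁ - KE₂ = 3.8792 - 2.4192 = 1.4600 eV

Note: The difference equals the difference in work functions: 3.78 - 2.32 = 1.46 eV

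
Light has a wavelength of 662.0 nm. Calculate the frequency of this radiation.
4.5286e+14 Hz

Using the wave equation: c = fλ

Solving for frequency:
f = c/λ = (3×10⁸ m/s) / (662.0×10⁻⁹ m)
f = 4.5286e+14 Hz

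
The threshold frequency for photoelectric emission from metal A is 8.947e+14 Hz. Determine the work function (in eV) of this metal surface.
3.70 eV

At the threshold frequency, photon energy equals work function:
φ = hf₀

Calculating:
φ = (6.626×10⁻³⁴ J·s)(8.947e+14 Hz)
φ = 3.70 eV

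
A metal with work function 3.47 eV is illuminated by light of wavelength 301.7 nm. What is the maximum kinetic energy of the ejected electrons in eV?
0.6395 eV

Using Einstein's photoelectric equation: KE_max = hf - φ = hc/λ - φ

First, calculate the photon energy:
E_photon = hc/λ = (6.626×10⁻³⁴ J·s)(3×10⁸ m/s) / (301.7×10⁻⁹ m)
E_photon = 4.1095 eV

Then, the maximum kinetic energy:
KE_max = E_photon - φ = 4.1095 eV - 3.47 eV = 0.6395 eV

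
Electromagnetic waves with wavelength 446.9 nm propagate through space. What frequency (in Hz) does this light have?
6.7083e+14 Hz

Using the wave equation: c = fλ

Solving for frequency:
f = c/λ = (3×10⁸ m/s) / (446.9×10⁻⁹ m)
f = 6.7083e+14 Hz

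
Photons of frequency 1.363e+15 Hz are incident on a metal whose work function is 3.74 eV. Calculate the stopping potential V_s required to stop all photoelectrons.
1.8969 V

The stopping potential V_s satisfies: eV_s = KE_max

First, find KE_max using Einstein's equation:
E_photon = hf = (6.626×10⁻³⁴ J·s)(1.363e+15 Hz) = 5.6369 eV
KE_max = E_photon - φ = 5.6369 - 3.74 = 1.8969 eV

Since eV_s = KE_max:
V_s = KE_max/e = 1.8969 V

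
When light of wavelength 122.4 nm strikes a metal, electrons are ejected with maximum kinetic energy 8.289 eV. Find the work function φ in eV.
1.84 eV

From Einstein's photoelectric equation: KE_max = hf - φ = hc/λ - φ

Rearranging for φ:
φ = hc/λ - KE_max

Calculate photon energy:
E_photon = hc/λ = 10.1294 eV

Therefore:
φ = 10.1294 - 8.289 = 1.84 eV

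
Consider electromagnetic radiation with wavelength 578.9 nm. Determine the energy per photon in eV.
2.1417 eV

Using E = hf = hc/λ:

E = hc/λ = (6.626×10⁻³⁴ J·s)(3×10⁸ m/s) / (578.9×10⁻⁹ m)
E = 2.1417 eV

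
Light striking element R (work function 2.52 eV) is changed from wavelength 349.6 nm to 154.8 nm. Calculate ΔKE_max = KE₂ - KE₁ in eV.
4.4629 eV

Using Einstein's equation: KE_max = hc/λ - φ

For λ₁ = 349.6 nm:
KE₁ = hc/λ₁ - φ = 3.5465 - 2.52 = 1.0265 eV

For λ₂ = 154.8 nm:
KE₂ = hc/λ₂ - φ = 8.0093 - 2.52 = 5.4893 eV

Change in KE:
ΔKE = KE₂ - KE₁ = 5.4893 - 1.0265 = 4.4629 eV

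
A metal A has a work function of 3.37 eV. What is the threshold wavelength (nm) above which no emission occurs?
367.91 nm

The threshold wavelength is when the photon energy equals the work function:
hc/λ₀ = φ

Solving for λ₀:
λ₀ = hc/φ = (6.626×10⁻³⁴ J·s)(3×10⁸ m/s) / (3.37 eV × 1.602×10⁻¹⁹ J/eV)
λ₀ = 367.91 nm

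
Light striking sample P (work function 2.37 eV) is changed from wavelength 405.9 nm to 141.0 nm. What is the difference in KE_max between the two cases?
5.7387 eV

Using Einstein's equation: KE_max = hc/λ - φ

For λ₁ = 405.9 nm:
KE₁ = hc/λ₁ - φ = 3.0546 - 2.37 = 0.6846 eV

For λ₂ = 141.0 nm:
KE₂ = hc/λ₂ - φ = 8.7932 - 2.37 = 6.4232 eV

Change in KE:
ΔKE = KE₂ - KE₁ = 6.4232 - 0.6846 = 5.7387 eV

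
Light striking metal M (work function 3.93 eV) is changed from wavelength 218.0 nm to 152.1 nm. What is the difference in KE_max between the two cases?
2.4641 eV

Using Einstein's equation: KE_max = hc/λ - φ

For λ₁ = 218.0 nm:
KE₁ = hc/λ₁ - φ = 5.6873 - 3.93 = 1.7573 eV

For λ₂ = 152.1 nm:
KE₂ = hc/λ₂ - φ = 8.1515 - 3.93 = 4.2215 eV

Change in KE:
ΔKE = KE₂ - KE₁ = 4.2215 - 1.7573 = 2.4641 eV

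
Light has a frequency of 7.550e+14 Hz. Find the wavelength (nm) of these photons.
397.08 nm

Using the wave equation: c = fλ

Solving for wavelength:
λ = c/f = (3×10⁸ m/s) / (7.550e+14 Hz)
λ = 397.08 nm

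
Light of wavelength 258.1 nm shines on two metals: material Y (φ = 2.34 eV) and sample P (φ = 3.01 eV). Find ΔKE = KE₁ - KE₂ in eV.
0.6700 eV

Using KE_max = hc/λ - φ for each metal:

Photon energy: E = hc/λ = 4.8037 eV

For material Y (φ₁ = 2.34 eV):
KE₁ = E - φ₁ = 4.8037 - 2.34 = 2.4637 eV

For sample P (φ₂ = 3.01 eV):
KE₂ = E - φ₂ = 4.8037 - 3.01 = 1.7937 eV

Difference:
ΔKE = KE₁ - KE₂ = 2.4637 - 1.7937 = 0.6700 eV

Note: The difference equals the difference in work functions: 3.01 - 2.34 = 0.67 eV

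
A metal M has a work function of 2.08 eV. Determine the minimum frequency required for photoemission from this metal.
5.0294e+14 Hz

The threshold frequency is when the photon energy equals the work function:
hf₀ = φ

Solving for f₀:
f₀ = φ/h = (2.08 eV × 1.602×10⁻¹⁹ J/eV) / (6.626×10⁻³⁴ J·s)
f₀ = 5.0294e+14 Hz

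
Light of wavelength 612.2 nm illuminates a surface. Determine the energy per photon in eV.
2.0252 eV

Using E = hf = hc/λ:

E = hc/λ = (6.626×10⁻³⁴ J·s)(3×10⁸ m/s) / (612.2×10⁻⁹ m)
E = 2.0252 eV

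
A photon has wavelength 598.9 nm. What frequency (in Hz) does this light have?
5.0057e+14 Hz

Using the wave equation: c = fλ

Solving for frequency:
f = c/λ = (3×10⁸ m/s) / (598.9×10⁻⁹ m)
f = 5.0057e+14 Hz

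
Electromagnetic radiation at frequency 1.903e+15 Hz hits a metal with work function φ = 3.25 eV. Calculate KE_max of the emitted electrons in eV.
4.6202 eV

Using Einstein's photoelectric equation: KE_max = hf - φ

First, calculate the photon energy:
E_photon = hf = (6.626×10⁻³⁴ J·s)(1.903e+15 Hz)
E_photon = 7.8702 eV

Then, the maximum kinetic energy:
KE_max = E_photon - φ = 7.8702 eV - 3.25 eV = 4.6202 eV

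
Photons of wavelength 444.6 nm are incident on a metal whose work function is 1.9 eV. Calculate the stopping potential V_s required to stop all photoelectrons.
0.8887 V

The stopping potential V_s satisfies: eV_s = KE_max

First, find KE_max using Einstein's equation:
E_photon = hc/λ = 2.7887 eV
KE_max = E_photon - φ = 2.7887 - 1.9 = 0.8887 eV

Since eV_s = KE_max:
V_s = KE_max/e = 0.8887 V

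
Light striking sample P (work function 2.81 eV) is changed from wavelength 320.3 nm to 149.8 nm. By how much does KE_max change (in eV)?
4.4058 eV

Using Einstein's equation: KE_max = hc/λ - φ

For λ₁ = 320.3 nm:
KE₁ = hc/λ₁ - φ = 3.8709 - 2.81 = 1.0609 eV

For λ₂ = 149.8 nm:
KE₂ = hc/λ₂ - φ = 8.2766 - 2.81 = 5.4666 eV

Change in KE:
ΔKE = KE₂ - KE₁ = 5.4666 - 1.0609 = 4.4058 eV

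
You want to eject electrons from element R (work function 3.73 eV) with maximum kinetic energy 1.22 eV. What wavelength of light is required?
250.47 nm

From Einstein's equation: KE_max = hc/λ - φ

Rearranging for λ:
hc/λ = KE_max + φ
λ = hc/(KE_max + φ)

Required photon energy:
E_photon = KE_max + φ = 1.22 + 3.73 = 4.95 eV

Required wavelength:
λ = hc/E_photon = (6.626×10⁻³⁴)(3×10⁸) / (4.95 × 1.602×10⁻¹⁹)
λ = 250.47 nm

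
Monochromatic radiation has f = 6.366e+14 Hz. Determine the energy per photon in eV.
2.6328 eV

Using E = hf:

E = hf = (6.626×10⁻³⁴ J·s)(6.366e+14 Hz)
E = 2.6328 eV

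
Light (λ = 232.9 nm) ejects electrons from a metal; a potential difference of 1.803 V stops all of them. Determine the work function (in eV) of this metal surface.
3.52 eV

The stopping potential gives the maximum kinetic energy: KE_max = eV_s = 1.803 eV

From Einstein's photoelectric equation: KE_max = hc/λ - φ
Rearranging: φ = hc/λ - KE_max

Calculate photon energy:
E_photon = hc/λ = (6.626×10⁻³⁴ J·s)(3×10⁸ m/s) / (232.9×10⁻⁹ m) = 5.3235 eV

Therefore:
φ = 5.3235 - 1.803 = 3.52 eV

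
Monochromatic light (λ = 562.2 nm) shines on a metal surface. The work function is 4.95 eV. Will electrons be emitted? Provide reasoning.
No

For photoemission, the photon energy must exceed the work function.

Photon energy: E = hc/λ = 2.2053 eV
Work function: φ = 4.95 eV

Since E_photon (2.2053 eV) < φ (4.95 eV), photoemission will NOT occur.
The threshold wavelength is λ₀ = hc/φ = 250.5 nm.
Since 562.2 nm > 250.5 nm, the photons lack sufficient energy.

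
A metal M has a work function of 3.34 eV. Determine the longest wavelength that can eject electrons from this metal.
371.21 nm

The threshold wavelength is when the photon energy equals the work function:
hc/λ₀ = φ

Solving for λ₀:
λ₀ = hc/φ = (6.626×10⁻³⁴ J·s)(3×10⁸ m/s) / (3.34 eV × 1.602×10⁻¹⁹ J/eV)
λ₀ = 371.21 nm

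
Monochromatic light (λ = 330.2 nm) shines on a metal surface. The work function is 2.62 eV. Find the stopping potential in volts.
1.1348 V

The stopping potential V_s satisfies: eV_s = KE_max

First, find KE_max using Einstein's equation:
E_photon = hc/λ = 3.7548 eV
KE_max = E_photon - φ = 3.7548 - 2.62 = 1.1348 eV

Since eV_s = KE_max:
V_s = KE_max/e = 1.1348 V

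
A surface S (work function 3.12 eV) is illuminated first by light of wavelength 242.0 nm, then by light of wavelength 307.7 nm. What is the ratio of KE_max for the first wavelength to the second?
2.2029

Using Einstein's equation: KE_max = hc/λ - φ

For λ₁ = 242.0 nm:
E₁ = hc/λ₁ = 5.1233 eV
KE₁ = E₁ - φ = 5.1233 - 3.12 = 2.0033 eV

For λ₂ = 307.7 nm:
E₂ = hc/λ₂ = 4.0294 eV
KE₂ = E₂ - φ = 4.0294 - 3.12 = 0.9094 eV

Ratio: KE₁/KE₂ = 2.0033/0.9094 = 2.2029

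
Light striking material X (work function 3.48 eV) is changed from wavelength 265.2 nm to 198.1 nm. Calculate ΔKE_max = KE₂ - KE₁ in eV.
1.5835 eV

Using Einstein's equation: KE_max = hc/λ - φ

For λ₁ = 265.2 nm:
KE₁ = hc/λ₁ - φ = 4.6751 - 3.48 = 1.1951 eV

For λ₂ = 198.1 nm:
KE₂ = hc/λ₂ - φ = 6.2587 - 3.48 = 2.7787 eV

Change in KE:
ΔKE = KE₂ - KE₁ = 2.7787 - 1.1951 = 1.5835 eV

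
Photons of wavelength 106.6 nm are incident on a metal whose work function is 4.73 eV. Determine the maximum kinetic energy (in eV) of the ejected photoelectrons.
6.9008 eV

Using Einstein's photoelectric equation: KE_max = hf - φ = hc/λ - φ

First, calculate the photon energy:
E_photon = hc/λ = (6.626×10⁻³⁴ J·s)(3×10⁸ m/s) / (106.6×10⁻⁹ m)
E_photon = 11.6308 eV

Then, the maximum kinetic energy:
KE_max = E_photon - φ = 11.6308 eV - 4.73 eV = 6.9008 eV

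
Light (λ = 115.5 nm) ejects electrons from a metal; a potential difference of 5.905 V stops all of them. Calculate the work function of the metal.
4.83 eV

The stopping potential gives the maximum kinetic energy: KE_max = eV_s = 5.905 eV

From Einstein's photoelectric equation: KE_max = hc/λ - φ
Rearranging: φ = hc/λ - KE_max

Calculate photon energy:
E_photon = hc/λ = (6.626×10⁻³⁴ J·s)(3×10⁸ m/s) / (115.5×10⁻⁹ m) = 10.7346 eV

Therefore:
φ = 10.7346 - 5.905 = 4.83 eV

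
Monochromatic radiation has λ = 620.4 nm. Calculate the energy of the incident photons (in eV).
1.9985 eV

Using E = hf = hc/λ:

E = hc/λ = (6.626×10⁻³⁴ J·s)(3×10⁸ m/s) / (620.4×10⁻⁹ m)
E = 1.9985 eV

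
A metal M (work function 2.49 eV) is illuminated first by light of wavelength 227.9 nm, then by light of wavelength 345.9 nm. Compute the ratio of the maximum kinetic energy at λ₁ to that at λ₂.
2.6958

Using Einstein's equation: KE_max = hc/λ - φ

For λ₁ = 227.9 nm:
E₁ = hc/λ₁ = 5.4403 eV
KE₁ = E₁ - φ = 5.4403 - 2.49 = 2.9503 eV

For λ₂ = 345.9 nm:
E₂ = hc/λ₂ = 3.5844 eV
KE₂ = E₂ - φ = 3.5844 - 2.49 = 1.0944 eV

Ratio: KE₁/KE₂ = 2.9503/1.0944 = 2.6958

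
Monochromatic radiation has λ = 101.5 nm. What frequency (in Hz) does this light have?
2.9536e+15 Hz

Using the wave equation: c = fλ

Solving for frequency:
f = c/λ = (3×10⁸ m/s) / (101.5×10⁻⁹ m)
f = 2.9536e+15 Hz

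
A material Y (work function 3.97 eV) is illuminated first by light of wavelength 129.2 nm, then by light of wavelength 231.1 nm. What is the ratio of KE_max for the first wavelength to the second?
4.0333

Using Einstein's equation: KE_max = hc/λ - φ

For λ₁ = 129.2 nm:
E₁ = hc/λ₁ = 9.5963 eV
KE₁ = E₁ - φ = 9.5963 - 3.97 = 5.6263 eV

For λ₂ = 231.1 nm:
E₂ = hc/λ₂ = 5.3650 eV
KE₂ = E₂ - φ = 5.3650 - 3.97 = 1.3950 eV

Ratio: KE₁/KE₂ = 5.6263/1.3950 = 4.0333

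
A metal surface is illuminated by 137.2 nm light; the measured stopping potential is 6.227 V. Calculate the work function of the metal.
2.81 eV

The stopping potential gives the maximum kinetic energy: KE_max = eV_s = 6.227 eV

From Einstein's photoelectric equation: KE_max = hc/λ - φ
Rearranging: φ = hc/λ - KE_max

Calculate photon energy:
E_photon = hc/λ = (6.626×10⁻³⁴ J·s)(3×10⁸ m/s) / (137.2×10⁻⁹ m) = 9.0367 eV

Therefore:
φ = 9.0367 - 6.227 = 2.81 eV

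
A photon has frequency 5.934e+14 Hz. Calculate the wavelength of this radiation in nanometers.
505.21 nm

Using the wave equation: c = fλ

Solving for wavelength:
λ = c/f = (3×10⁸ m/s) / (5.934e+14 Hz)
λ = 505.21 nm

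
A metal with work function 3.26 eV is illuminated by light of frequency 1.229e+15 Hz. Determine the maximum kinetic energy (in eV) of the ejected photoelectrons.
1.8227 eV

Using Einstein's photoelectric equation: KE_max = hf - φ

First, calculate the photon energy:
E_photon = hf = (6.626×10⁻³⁴ J·s)(1.229e+15 Hz)
E_photon = 5.0827 eV

Then, the maximum kinetic energy:
KE_max = E_photon - φ = 5.0827 eV - 3.26 eV = 1.8227 eV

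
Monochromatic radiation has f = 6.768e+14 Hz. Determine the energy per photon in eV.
2.7990 eV

Using E = hf:

E = hf = (6.626×10⁻³⁴ J·s)(6.768e+14 Hz)
E = 2.7990 eV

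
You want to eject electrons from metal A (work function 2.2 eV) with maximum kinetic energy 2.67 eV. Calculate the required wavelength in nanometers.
254.59 nm

From Einstein's equation: KE_max = hc/λ - φ

Rearranging for λ:
hc/λ = KE_max + φ
λ = hc/(KE_max + φ)

Required photon energy:
E_photon = KE_max + φ = 2.67 + 2.2 = 4.87 eV

Required wavelength:
λ = hc/E_photon = (6.626×10⁻³⁴)(3×10⁸) / (4.87 × 1.602×10⁻¹⁹)
λ = 254.59 nm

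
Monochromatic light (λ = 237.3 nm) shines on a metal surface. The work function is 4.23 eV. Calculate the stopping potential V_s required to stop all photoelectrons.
0.9948 V

The stopping potential V_s satisfies: eV_s = KE_max

First, find KE_max using Einstein's equation:
E_photon = hc/λ = 5.2248 eV
KE_max = E_photon - φ = 5.2248 - 4.23 = 0.9948 eV

Since eV_s = KE_max:
V_s = KE_max/e = 0.9948 V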